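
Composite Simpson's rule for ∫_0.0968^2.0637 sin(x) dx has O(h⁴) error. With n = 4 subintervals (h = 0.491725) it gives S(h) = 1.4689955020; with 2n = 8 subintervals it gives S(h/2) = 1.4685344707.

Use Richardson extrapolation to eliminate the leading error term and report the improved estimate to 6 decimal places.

1.468504

r = 4, so 2^r = 16.
Weighted: 23.4965515312 − 1.4689955020 = 22.0275560292
Extrapolated: 22.0275560292 / 15 = 1.4685037353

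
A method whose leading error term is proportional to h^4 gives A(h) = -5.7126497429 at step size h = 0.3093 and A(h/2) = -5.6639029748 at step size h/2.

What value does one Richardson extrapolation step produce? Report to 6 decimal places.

-5.660653

Leading term ∝ h^4; use weight 16 = 2^4.
16×(-5.6639029748) = -90.6224475968; subtract (-5.7126497429) → -84.9097978539
(16×(-5.6639029748) − (-5.7126497429))/(16 − 1) = -5.6606531903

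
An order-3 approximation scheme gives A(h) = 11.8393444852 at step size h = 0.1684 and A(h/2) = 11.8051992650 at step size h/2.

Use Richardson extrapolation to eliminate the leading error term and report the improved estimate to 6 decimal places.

11.800321

Leading term ∝ h^3; use weight 8 = 2^3.
2^3*A(h/2) = 94.4415941200; minus A(h) gives 82.6022496348.
Denominator 8 − 1 = 7.
R = 82.6022496348/7 = 11.8003213764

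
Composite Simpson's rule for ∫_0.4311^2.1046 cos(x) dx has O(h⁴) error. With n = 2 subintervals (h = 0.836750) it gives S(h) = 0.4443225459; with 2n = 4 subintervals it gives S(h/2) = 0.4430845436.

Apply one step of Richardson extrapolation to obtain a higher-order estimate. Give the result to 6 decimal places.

0.443002

Method order is 4; weight 2^4 = 16.
16 × 0.4430845436 = 7.0893526976; subtract 0.4443225459 → 6.6450301517
6.6450301517 ÷ 15 = 0.4430020101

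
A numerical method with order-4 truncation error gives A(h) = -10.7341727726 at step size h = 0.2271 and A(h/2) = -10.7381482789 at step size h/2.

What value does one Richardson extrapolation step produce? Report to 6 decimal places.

r = 4: numerator weight 16, denominator 15.
Numerator 16*A(h/2) − A(h) = 16*(-10.7381482789) − (-10.7341727726) = -161.0761996898
Divide by 2^4 − 1 = 15.
(-161.0761996898) ÷ 15 = -10.7384133127

-10.738413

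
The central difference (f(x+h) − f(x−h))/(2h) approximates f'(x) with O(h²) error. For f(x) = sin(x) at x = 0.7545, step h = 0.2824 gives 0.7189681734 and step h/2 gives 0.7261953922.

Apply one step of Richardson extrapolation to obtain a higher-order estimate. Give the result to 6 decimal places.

0.728604

Leading term ∝ h^2; use weight 4 = 2^2.
4×0.7261953922 − 0.7189681734 = 2.1858133954
Divide by 2^2 − 1 = 3.
R = 2.1858133954/3 = 0.7286044651
Shift from A(h/2): +0.0024090729.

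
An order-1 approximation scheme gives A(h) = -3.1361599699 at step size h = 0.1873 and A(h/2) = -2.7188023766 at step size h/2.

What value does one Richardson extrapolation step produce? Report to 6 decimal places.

-2.301445

With r = 1 the leading error scales as h^1, so the weight is 2^1 = 2.
2·(-2.7188023766) − (-3.1361599699) = -2.3014447833
Divide by 2^1 − 1 = 1.
Extrapolated: (-2.3014447833) / 1 = -2.3014447833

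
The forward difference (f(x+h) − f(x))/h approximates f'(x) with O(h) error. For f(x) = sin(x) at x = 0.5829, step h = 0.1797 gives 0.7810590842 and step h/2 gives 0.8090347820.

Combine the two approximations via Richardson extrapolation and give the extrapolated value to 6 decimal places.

The method has order 1: 2^1 = 2.
Weighted: 1.6180695640 − 0.7810590842 = 0.8370104798
R = 0.8370104798/1 = 0.8370104798
Gap between inputs: 2.798e-02; correction applied: +0.0279756978.

0.837010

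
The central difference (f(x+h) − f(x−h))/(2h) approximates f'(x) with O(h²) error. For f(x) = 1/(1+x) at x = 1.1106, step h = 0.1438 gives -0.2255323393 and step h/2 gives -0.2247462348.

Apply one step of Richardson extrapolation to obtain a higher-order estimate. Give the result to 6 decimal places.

-0.224484

Order 2 gives 2^r = 4 and 2^r − 1 = 3.
Top: 4(-0.2247462348) − (-0.2255323393) = -0.6734525999
Denominator 4 − 1 = 3.
R = (-0.6734525999)/3 = -0.2244842000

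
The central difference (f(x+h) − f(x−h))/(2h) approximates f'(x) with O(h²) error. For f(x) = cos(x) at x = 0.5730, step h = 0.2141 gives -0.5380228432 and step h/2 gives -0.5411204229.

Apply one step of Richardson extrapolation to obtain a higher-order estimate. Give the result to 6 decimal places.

r = 2, so 2^r = 4.
2^2 × A(h/2) = -2.1644816916; minus A(h) gives -1.6264588484.
Extrapolated: (-1.6264588484) / 3 = -0.5421529495

-0.542153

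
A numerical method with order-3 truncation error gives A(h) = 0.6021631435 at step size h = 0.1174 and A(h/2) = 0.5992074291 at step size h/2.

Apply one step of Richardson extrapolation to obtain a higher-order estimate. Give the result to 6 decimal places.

0.598785

With r = 3 the leading error scales as h^3, so the weight is 2^3 = 8.
Weighted: 4.7936594328 − 0.6021631435 = 4.1914962893
Extrapolated: 4.1914962893 / 7 = 0.5987851842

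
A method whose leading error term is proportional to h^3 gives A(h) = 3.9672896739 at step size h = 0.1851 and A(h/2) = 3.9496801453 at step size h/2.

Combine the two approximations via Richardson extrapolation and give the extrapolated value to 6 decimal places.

With r = 3 the leading error scales as h^3, so the weight is 2^3 = 8.
8·3.9496801453 = 31.5974411624; subtract 3.9672896739 → 27.6301514885
Divide by 2^3 − 1 = 7.
Extrapolated: 27.6301514885 / 7 = 3.9471644984

3.947164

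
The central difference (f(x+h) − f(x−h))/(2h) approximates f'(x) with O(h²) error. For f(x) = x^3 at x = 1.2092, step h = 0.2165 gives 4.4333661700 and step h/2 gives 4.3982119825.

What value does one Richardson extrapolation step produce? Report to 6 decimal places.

Method order is 2; weight 2^2 = 4.
4*4.3982119825 − 4.4333661700 = 13.1594817600
Divide by 2^2 − 1 = 3.
Extrapolated: 13.1594817600 / 3 = 4.3864939200

4.386494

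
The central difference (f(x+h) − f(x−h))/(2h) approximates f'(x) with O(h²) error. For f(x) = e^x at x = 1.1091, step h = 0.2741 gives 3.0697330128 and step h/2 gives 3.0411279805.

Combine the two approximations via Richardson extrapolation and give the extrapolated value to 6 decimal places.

3.031593

The method has order 2: 2^2 = 4.
4*3.0411279805 = 12.1645119220; 12.1645119220 − 3.0697330128 = 9.0947789092
9.0947789092 ÷ 3 = 3.0315929697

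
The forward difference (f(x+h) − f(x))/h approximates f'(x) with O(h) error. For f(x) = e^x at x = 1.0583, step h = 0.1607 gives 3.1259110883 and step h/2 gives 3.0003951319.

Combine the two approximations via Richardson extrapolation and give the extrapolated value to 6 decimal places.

Leading term ∝ h^1; use weight 2 = 2^1.
2×3.0003951319 = 6.0007902638; subtract 3.1259110883 → 2.8748791755
Extrapolated: 2.8748791755 / 1 = 2.8748791755

2.874879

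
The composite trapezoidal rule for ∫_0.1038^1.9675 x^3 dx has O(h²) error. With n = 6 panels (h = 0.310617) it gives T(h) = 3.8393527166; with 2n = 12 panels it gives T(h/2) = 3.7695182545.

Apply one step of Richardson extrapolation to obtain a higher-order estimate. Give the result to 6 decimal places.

Method order is 2; weight 2^2 = 4.
4 × 3.7695182545 = 15.0780730180; 15.0780730180 − 3.8393527166 = 11.2387203014
R = 11.2387203014/3 = 3.7462401005

3.746240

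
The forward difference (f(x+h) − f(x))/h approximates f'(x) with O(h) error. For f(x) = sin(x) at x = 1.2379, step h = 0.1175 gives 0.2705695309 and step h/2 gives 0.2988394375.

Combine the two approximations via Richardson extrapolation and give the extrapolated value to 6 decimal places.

The method has order 1: 2^1 = 2.
2*0.2988394375 = 0.5976788750; 0.5976788750 − 0.2705695309 = 0.3271093441
Divide by 2^1 − 1 = 1.
R = 0.3271093441/1 = 0.3271093441
Gap between inputs: 2.827e-02; correction applied: +0.0282699066.

0.327109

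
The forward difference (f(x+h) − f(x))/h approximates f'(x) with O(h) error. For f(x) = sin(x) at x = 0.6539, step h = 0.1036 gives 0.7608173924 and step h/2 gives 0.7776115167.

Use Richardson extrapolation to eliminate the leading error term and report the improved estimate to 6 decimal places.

Error is O(h^1); halving h shrinks it by 2^1 = 2.
Numerator 2×A(h/2) − A(h) = 2×0.7776115167 − 0.7608173924 = 0.7944056410
Denominator 2 − 1 = 1.
Result: 0.7944056410
Gap between inputs: 1.679e-02; correction applied: +0.0167941243.

0.794406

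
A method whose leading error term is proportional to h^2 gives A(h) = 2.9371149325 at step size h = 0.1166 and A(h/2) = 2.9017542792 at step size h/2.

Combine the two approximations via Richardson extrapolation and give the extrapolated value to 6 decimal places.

r = 2: numerator weight 4, denominator 3.
A(h/2) − A(h) = 2.9017542792 − 2.9371149325 = -0.0353606533
Correction (A(h/2) − A(h))/(4 − 1) = (-0.0353606533)/3 = -0.0117868844
R = A(h/2) + (A(h/2) − A(h))/3 = 2.9017542792 − 0.0117868844 = 2.8899673948

2.889967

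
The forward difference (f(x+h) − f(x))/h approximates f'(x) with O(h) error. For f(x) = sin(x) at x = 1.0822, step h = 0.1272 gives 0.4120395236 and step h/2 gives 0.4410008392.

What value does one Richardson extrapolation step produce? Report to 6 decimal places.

The method has order 1: 2^1 = 2.
Numerator 2×A(h/2) − A(h) = 2×0.4410008392 − 0.4120395236 = 0.4699621548
Denominator 2 − 1 = 1.
Result: 0.4699621548

0.469962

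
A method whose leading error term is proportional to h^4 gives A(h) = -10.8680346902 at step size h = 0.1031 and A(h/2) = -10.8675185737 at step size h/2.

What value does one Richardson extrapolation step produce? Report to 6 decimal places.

-10.867484

r = 4, so 2^r = 16.
Numerator 16·A(h/2) − A(h) = 16·(-10.8675185737) − (-10.8680346902) = -163.0122624890
Extrapolated: (-163.0122624890) / 15 = -10.8674841659
Shift from A(h/2): +0.0000344078.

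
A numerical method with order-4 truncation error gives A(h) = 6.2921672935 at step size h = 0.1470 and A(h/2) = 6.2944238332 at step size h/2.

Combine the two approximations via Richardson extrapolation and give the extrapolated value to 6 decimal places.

6.294574

r = 4, so 2^r = 16.
16·6.2944238332 = 100.7107813312; 100.7107813312 − 6.2921672935 = 94.4186140377
Divide by 2^4 − 1 = 15.
So the Richardson estimate is 6.2945742692.
Shift from A(h/2): +0.0001504360.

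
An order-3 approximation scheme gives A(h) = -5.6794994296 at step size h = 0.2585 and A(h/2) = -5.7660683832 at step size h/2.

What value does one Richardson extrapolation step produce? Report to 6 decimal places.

-5.778435

r = 3, so 2^r = 8.
8 × (-5.7660683832) = -46.1285470656; (-46.1285470656) − (-5.6794994296) = -40.4490476360
(-40.4490476360) ÷ 7 = -5.7784353766
Correction |R − A(h/2)| = 1.237e-02; gap |A(h/2) − A(h)| = 8.657e-02.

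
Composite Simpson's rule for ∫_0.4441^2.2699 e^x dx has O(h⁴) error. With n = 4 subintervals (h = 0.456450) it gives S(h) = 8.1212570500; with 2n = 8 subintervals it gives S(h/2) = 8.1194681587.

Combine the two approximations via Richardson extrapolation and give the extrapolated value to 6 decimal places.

Error is O(h^4); halving h shrinks it by 2^4 = 16.
2^4 × A(h/2) = 129.9114905392; minus A(h) gives 121.7902334892.
Divide by 2^4 − 1 = 15.
121.7902334892 ÷ 15 = 8.1193488993

8.119349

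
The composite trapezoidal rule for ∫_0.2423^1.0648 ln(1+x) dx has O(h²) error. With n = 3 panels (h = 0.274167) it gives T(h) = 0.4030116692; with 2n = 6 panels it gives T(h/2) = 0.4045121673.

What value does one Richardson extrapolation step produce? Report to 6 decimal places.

0.405012

With r = 2 the leading error scales as h^2, so the weight is 2^2 = 4.
2^2×A(h/2) = 1.6180486692; minus A(h) gives 1.2150370000.
Divide by 2^2 − 1 = 3.
Result: 0.4050123333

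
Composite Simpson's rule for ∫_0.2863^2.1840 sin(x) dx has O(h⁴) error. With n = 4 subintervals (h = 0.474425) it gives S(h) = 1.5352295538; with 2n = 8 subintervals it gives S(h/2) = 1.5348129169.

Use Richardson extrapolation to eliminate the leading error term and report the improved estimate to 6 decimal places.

1.534785

Error is O(h^4); halving h shrinks it by 2^4 = 16.
16·1.5348129169 − 1.5352295538 = 23.0217771166
Denominator 16 − 1 = 15.
R = 23.0217771166/15 = 1.5347851411
Shift from A(h/2): −0.0000277758.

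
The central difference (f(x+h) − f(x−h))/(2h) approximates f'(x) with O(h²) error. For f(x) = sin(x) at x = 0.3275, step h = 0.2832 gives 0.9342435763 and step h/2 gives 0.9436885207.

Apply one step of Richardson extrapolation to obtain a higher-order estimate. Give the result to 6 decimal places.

r = 2, so 2^r = 4.
Numerator 4*A(h/2) − A(h) = 4*0.9436885207 − 0.9342435763 = 2.8405105065
Divide by 2^2 − 1 = 3.
So the Richardson estimate is 0.9468368355.

0.946837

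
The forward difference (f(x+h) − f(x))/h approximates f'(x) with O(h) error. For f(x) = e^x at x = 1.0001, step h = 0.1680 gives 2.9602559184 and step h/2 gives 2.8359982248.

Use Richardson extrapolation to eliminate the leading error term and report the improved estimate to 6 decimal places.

2.711741

The method has order 1: 2^1 = 2.
2^1×A(h/2) = 5.6719964496; minus A(h) gives 2.7117405312.
Extrapolated: 2.7117405312 / 1 = 2.7117405312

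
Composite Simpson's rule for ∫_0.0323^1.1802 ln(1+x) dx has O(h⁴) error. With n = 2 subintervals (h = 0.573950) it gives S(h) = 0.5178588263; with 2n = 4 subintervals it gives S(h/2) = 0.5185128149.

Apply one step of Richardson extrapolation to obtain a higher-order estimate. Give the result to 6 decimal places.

With r = 4 the leading error scales as h^4, so the weight is 2^4 = 16.
Difference of the inputs: 0.5185128149 − 0.5178588263 = 0.0006539886
Divide by 2^4 − 1 = 15: 0.0006539886/15 = 0.0000435992
R = A(h/2) + (A(h/2) − A(h))/15 = 0.5185128149 + 0.0000435992 = 0.5185564141

0.518556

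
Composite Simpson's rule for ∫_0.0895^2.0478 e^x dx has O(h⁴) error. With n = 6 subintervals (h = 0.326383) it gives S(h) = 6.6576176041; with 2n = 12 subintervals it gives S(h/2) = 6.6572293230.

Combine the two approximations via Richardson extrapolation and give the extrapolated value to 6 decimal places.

6.657203

The method has order 4: 2^4 = 16.
2^4×A(h/2) = 106.5156691680; minus A(h) gives 99.8580515639.
Denominator 16 − 1 = 15.
R = 99.8580515639/15 = 6.6572034376
Shift from A(h/2): −0.0000258854.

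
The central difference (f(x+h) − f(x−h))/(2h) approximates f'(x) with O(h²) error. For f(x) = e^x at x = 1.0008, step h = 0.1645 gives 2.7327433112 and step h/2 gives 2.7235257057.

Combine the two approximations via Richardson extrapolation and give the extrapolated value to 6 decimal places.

2.720453

The method has order 2: 2^2 = 4.
A(h/2) − A(h) = 2.7235257057 − 2.7327433112 = -0.0092176055
Correction (A(h/2) − A(h))/(4 − 1) = (-0.0092176055)/3 = -0.0030725352
R = A(h/2) + (A(h/2) − A(h))/3 = 2.7235257057 − 0.0030725352 = 2.7204531705
Shift from A(h/2): −0.0030725352.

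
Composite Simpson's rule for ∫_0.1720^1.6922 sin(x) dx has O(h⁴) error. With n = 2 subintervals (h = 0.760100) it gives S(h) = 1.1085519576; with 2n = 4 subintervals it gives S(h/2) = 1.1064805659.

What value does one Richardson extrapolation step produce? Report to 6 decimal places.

Leading term ∝ h^4; use weight 16 = 2^4.
Weighted: 17.7036890544 − 1.1085519576 = 16.5951370968
Divide by 2^4 − 1 = 15.
So the Richardson estimate is 1.1063424731.

1.106342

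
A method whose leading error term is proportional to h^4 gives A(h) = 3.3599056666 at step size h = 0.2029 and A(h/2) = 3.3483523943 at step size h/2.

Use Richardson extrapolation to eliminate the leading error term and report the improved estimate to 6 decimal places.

Method order is 4; weight 2^4 = 16.
Numerator 16·A(h/2) − A(h) = 16·3.3483523943 − 3.3599056666 = 50.2137326422
50.2137326422 ÷ 15 = 3.3475821761
Shift from A(h/2): −0.0007702182.

3.347582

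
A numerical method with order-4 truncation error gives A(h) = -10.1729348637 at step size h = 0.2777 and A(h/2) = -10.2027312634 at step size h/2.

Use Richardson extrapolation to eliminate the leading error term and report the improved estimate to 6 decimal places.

-10.204718

r = 4: numerator weight 16, denominator 15.
Difference of the inputs: -10.2027312634 − (-10.1729348637) = -0.0297963997
Divide by 2^4 − 1 = 15: (-0.0297963997)/15 = -0.0019864266
R = -10.2027312634 − 0.0019864266 = -10.2047176900
Correction |R − A(h/2)| = 1.986e-03; gap |A(h/2) − A(h)| = 2.980e-02.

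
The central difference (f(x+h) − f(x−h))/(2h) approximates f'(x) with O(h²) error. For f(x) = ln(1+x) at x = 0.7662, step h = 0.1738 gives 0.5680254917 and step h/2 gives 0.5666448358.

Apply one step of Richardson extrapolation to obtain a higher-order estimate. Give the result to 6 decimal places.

0.566185

r = 2: numerator weight 4, denominator 3.
Numerator 4*A(h/2) − A(h) = 4*0.5666448358 − 0.5680254917 = 1.6985538515
(4*0.5666448358 − 0.5680254917)/(4 − 1) = 0.5661846172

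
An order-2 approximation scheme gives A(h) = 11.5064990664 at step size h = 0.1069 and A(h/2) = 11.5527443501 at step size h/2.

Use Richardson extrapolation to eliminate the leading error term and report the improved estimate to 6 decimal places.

11.568159

Order 2 gives 2^r = 4 and 2^r − 1 = 3.
Top: 4(11.5527443501) − (11.5064990664) = 34.7044783340
Denominator 4 − 1 = 3.
(4×11.5527443501 − 11.5064990664)/(4 − 1) = 11.5681594447
Correction |R − A(h/2)| = 1.542e-02; gap |A(h/2) − A(h)| = 4.625e-02.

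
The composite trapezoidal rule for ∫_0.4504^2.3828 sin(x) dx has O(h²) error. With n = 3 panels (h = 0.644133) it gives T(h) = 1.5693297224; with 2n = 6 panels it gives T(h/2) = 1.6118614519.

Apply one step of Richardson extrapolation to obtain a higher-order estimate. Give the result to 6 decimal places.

Leading term ∝ h^2; use weight 4 = 2^2.
A(h/2) − A(h) = 1.6118614519 − 1.5693297224 = 0.0425317295
Divide by 2^2 − 1 = 3: 0.0425317295/3 = 0.0141772432
R = A(h/2) + (A(h/2) − A(h))/3 = 1.6118614519 + 0.0141772432 = 1.6260386951
Gap between inputs: 4.253e-02; correction applied: +0.0141772432.

1.626039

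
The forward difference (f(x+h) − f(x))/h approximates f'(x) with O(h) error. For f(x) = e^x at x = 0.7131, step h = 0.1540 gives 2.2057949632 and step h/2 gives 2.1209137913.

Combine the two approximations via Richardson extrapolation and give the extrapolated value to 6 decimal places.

Leading term ∝ h^1; use weight 2 = 2^1.
A(h/2) − A(h) = 2.1209137913 − 2.2057949632 = -0.0848811719
Correction (A(h/2) − A(h))/(2 − 1) = (-0.0848811719)/1 = -0.0848811719
R = 2.1209137913 − 0.0848811719 = 2.0360326194

2.036033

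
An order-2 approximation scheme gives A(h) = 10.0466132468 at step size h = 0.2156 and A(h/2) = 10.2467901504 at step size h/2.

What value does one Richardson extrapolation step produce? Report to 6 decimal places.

Method order is 2; weight 2^2 = 4.
4*10.2467901504 = 40.9871606016; 40.9871606016 − 10.0466132468 = 30.9405473548
30.9405473548 ÷ 3 = 10.3135157849

10.313516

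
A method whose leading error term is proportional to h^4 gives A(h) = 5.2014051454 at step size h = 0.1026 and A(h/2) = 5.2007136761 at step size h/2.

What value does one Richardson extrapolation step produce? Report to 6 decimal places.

5.200668

r = 4, so 2^r = 16.
16×5.2007136761 − 5.2014051454 = 78.0100136722
Divide by 2^4 − 1 = 15.
So the Richardson estimate is 5.2006675781.
Gap between inputs: 6.915e-04; correction applied: −0.0000460980.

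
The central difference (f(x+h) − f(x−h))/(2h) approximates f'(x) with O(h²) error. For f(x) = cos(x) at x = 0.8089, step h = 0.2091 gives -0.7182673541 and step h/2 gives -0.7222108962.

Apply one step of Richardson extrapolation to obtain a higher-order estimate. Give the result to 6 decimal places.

-0.723525

The method has order 2: 2^2 = 4.
4*(-0.7222108962) − (-0.7182673541) = -2.1705762307
Extrapolated: (-2.1705762307) / 3 = -0.7235254102
Gap between inputs: 3.944e-03; correction applied: −0.0013145140.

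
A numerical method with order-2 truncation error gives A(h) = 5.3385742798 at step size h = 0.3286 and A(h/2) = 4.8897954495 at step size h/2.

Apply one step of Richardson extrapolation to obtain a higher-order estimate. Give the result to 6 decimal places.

The method has order 2: 2^2 = 4.
4·4.8897954495 = 19.5591817980; 19.5591817980 − 5.3385742798 = 14.2206075182
Denominator 4 − 1 = 3.
Extrapolated: 14.2206075182 / 3 = 4.7402025061
Shift from A(h/2): −0.1495929434.

4.740203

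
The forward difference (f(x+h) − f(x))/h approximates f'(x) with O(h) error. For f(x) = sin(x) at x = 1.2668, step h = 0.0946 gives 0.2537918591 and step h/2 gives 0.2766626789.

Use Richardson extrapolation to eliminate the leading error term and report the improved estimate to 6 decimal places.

r = 1, so 2^r = 2.
Difference of the inputs: 0.2766626789 − 0.2537918591 = 0.0228708198
Correction (A(h/2) − A(h))/(2 − 1) = 0.0228708198/1 = 0.0228708198
R = A(h/2) + (A(h/2) − A(h))/1 = 0.2766626789 + 0.0228708198 = 0.2995334987

0.299533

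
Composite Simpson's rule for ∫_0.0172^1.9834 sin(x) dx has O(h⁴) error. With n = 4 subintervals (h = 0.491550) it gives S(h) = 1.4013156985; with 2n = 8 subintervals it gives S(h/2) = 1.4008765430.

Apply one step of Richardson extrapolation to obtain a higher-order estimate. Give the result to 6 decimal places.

1.400847

Order 4 gives 2^r = 16 and 2^r − 1 = 15.
16*1.4008765430 − 1.4013156985 = 21.0127089895
R = 21.0127089895/15 = 1.4008472660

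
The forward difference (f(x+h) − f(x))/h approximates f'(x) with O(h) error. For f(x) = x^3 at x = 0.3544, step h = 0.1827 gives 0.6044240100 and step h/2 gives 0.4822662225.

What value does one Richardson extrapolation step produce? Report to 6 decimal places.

With r = 1 the leading error scales as h^1, so the weight is 2^1 = 2.
A(h/2) − A(h) = 0.4822662225 − 0.6044240100 = -0.1221577875
Divide by 2^1 − 1 = 1: (-0.1221577875)/1 = -0.1221577875
R = A(h/2) + (A(h/2) − A(h))/1 = 0.4822662225 − 0.1221577875 = 0.3601084350
Correction |R − A(h/2)| = 1.222e-01; gap |A(h/2) − A(h)| = 1.222e-01.

0.360108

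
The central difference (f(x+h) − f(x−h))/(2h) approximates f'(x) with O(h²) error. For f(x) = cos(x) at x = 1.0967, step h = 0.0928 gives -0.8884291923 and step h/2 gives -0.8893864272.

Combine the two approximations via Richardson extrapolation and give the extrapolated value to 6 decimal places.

Order 2 gives 2^r = 4 and 2^r − 1 = 3.
A(h/2) − A(h) = -0.8893864272 − (-0.8884291923) = -0.0009572349
Correction (A(h/2) − A(h))/(4 − 1) = (-0.0009572349)/3 = -0.0003190783
R = -0.8893864272 − 0.0003190783 = -0.8897055055
Shift from A(h/2): −0.0003190783.

-0.889706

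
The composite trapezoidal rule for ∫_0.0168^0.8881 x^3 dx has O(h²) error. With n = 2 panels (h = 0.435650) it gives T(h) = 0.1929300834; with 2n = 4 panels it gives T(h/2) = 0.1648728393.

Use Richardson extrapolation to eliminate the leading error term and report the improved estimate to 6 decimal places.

Leading term ∝ h^2; use weight 4 = 2^2.
4 × 0.1648728393 − 0.1929300834 = 0.4665612738
Denominator 4 − 1 = 3.
Extrapolated: 0.4665612738 / 3 = 0.1555204246
Gap between inputs: 2.806e-02; correction applied: −0.0093524147.

0.155520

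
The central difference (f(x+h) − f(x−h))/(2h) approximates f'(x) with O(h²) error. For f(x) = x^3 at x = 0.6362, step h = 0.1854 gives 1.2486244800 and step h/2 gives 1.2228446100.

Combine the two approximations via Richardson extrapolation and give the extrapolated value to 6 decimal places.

1.214251

With r = 2 the leading error scales as h^2, so the weight is 2^2 = 4.
Top: 4(1.2228446100) − (1.2486244800) = 3.6427539600
R = 3.6427539600/3 = 1.2142513200
Correction |R − A(h/2)| = 8.593e-03; gap |A(h/2) − A(h)| = 2.578e-02.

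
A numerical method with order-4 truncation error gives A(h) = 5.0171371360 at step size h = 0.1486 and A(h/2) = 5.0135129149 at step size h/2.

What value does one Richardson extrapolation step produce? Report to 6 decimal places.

5.013271

r = 4: numerator weight 16, denominator 15.
Weighted: 80.2162066384 − 5.0171371360 = 75.1990695024
Divide by 2^4 − 1 = 15.
Extrapolated: 75.1990695024 / 15 = 5.0132713002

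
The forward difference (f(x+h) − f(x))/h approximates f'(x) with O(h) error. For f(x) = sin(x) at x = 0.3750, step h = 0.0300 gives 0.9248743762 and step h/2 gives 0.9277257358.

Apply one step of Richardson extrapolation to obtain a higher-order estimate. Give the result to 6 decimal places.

0.930577

r = 1, so 2^r = 2.
Top: 2(0.9277257358) − (0.9248743762) = 0.9305770954
R = 0.9305770954/1 = 0.9305770954
Correction |R − A(h/2)| = 2.851e-03; gap |A(h/2) − A(h)| = 2.851e-03.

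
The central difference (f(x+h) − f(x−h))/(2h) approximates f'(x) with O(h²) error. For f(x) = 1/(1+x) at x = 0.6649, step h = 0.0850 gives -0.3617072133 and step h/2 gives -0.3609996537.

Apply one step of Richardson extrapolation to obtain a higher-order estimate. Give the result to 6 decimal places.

-0.360764

r = 2: numerator weight 4, denominator 3.
Difference of the inputs: -0.3609996537 − (-0.3617072133) = 0.0007075596
Correction (A(h/2) − A(h))/(4 − 1) = 0.0007075596/3 = 0.0002358532
R = A(h/2) + (A(h/2) − A(h))/3 = -0.3609996537 + 0.0002358532 = -0.3607638005
Shift from A(h/2): +0.0002358532.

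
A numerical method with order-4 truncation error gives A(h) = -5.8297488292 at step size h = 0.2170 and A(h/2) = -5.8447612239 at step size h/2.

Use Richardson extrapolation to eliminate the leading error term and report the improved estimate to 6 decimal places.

Leading term ∝ h^4; use weight 16 = 2^4.
2^4·A(h/2) = -93.5161795824; minus A(h) gives -87.6864307532.
Denominator 16 − 1 = 15.
So the Richardson estimate is -5.8457620502.
Gap between inputs: 1.501e-02; correction applied: −0.0010008263.

-5.845762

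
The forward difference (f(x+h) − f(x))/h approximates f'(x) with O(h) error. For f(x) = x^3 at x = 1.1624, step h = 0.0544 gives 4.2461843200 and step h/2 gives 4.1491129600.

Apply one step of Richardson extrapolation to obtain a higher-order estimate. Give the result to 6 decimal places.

Error is O(h^1); halving h shrinks it by 2^1 = 2.
A(h/2) − A(h) = 4.1491129600 − 4.2461843200 = -0.0970713600
Correction (A(h/2) − A(h))/(2 − 1) = (-0.0970713600)/1 = -0.0970713600
R = 4.1491129600 − 0.0970713600 = 4.0520416000
Shift from A(h/2): −0.0970713600.

4.052042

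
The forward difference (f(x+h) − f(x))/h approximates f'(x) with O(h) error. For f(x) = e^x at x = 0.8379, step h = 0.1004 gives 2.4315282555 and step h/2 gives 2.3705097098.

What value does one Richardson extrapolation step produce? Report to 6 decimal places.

2.309491

Leading term ∝ h^1; use weight 2 = 2^1.
Weighted: 4.7410194196 − 2.4315282555 = 2.3094911641
2.3094911641 ÷ 1 = 2.3094911641
Correction |R − A(h/2)| = 6.102e-02; gap |A(h/2) − A(h)| = 6.102e-02.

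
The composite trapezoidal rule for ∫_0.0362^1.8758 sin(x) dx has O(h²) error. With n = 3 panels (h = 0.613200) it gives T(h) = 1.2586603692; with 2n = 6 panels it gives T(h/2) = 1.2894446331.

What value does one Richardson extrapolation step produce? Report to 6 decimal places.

1.299706

Order 2 gives 2^r = 4 and 2^r − 1 = 3.
Weighted: 5.1577785324 − 1.2586603692 = 3.8991181632
(4 × 1.2894446331 − 1.2586603692)/(4 − 1) = 1.2997060544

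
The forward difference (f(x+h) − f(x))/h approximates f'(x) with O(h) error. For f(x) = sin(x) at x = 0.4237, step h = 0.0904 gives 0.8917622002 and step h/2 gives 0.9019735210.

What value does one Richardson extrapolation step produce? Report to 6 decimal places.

Order 1 gives 2^r = 2 and 2^r − 1 = 1.
2×0.9019735210 − 0.8917622002 = 0.9121848418
R = 0.9121848418/1 = 0.9121848418

0.912185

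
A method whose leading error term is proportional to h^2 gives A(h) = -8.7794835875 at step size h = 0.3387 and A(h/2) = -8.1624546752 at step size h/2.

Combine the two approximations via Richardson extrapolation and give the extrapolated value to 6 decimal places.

-7.956778

Method order is 2; weight 2^2 = 4.
Weighted: (-32.6498187008) − (-8.7794835875) = -23.8703351133
(-23.8703351133) ÷ 3 = -7.9567783711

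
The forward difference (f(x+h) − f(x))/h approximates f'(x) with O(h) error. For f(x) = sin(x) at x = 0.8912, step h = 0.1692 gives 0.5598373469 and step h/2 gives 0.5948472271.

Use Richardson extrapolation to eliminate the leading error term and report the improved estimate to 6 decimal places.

0.629857

With r = 1 the leading error scales as h^1, so the weight is 2^1 = 2.
2·0.5948472271 = 1.1896944542; subtract 0.5598373469 → 0.6298571073
0.6298571073 ÷ 1 = 0.6298571073
Shift from A(h/2): +0.0350098802.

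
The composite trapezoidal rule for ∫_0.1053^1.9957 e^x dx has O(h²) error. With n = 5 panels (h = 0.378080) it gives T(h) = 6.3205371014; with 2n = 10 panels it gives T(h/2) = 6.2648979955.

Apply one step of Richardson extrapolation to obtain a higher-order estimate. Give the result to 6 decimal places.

With r = 2 the leading error scales as h^2, so the weight is 2^2 = 4.
Top: 4(6.2648979955) − (6.3205371014) = 18.7390548806
Extrapolated: 18.7390548806 / 3 = 6.2463516269

6.246352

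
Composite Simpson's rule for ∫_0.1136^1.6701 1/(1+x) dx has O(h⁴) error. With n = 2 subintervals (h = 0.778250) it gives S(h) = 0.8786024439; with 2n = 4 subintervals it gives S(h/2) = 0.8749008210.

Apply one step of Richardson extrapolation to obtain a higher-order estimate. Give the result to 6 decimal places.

r = 4, so 2^r = 16.
16×0.8749008210 − 0.8786024439 = 13.1198106921
Divide by 2^4 − 1 = 15.
Extrapolated: 13.1198106921 / 15 = 0.8746540461
Shift from A(h/2): −0.0002467749.

0.874654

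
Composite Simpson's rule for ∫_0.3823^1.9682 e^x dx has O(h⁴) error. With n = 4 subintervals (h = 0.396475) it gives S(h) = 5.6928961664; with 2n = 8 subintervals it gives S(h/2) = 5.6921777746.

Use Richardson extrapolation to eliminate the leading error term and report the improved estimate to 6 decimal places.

r = 4, so 2^r = 16.
16*5.6921777746 = 91.0748443936; 91.0748443936 − 5.6928961664 = 85.3819482272
Denominator 16 − 1 = 15.
Result: 5.6921298818
Correction |R − A(h/2)| = 4.789e-05; gap |A(h/2) − A(h)| = 7.184e-04.

5.692130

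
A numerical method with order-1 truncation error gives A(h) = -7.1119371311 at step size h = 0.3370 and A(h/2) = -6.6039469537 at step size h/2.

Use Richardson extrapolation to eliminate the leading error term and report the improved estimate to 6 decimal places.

Leading term ∝ h^1; use weight 2 = 2^1.
Numerator 2·A(h/2) − A(h) = 2·(-6.6039469537) − (-7.1119371311) = -6.0959567763
Divide by 2^1 − 1 = 1.
(-6.0959567763) ÷ 1 = -6.0959567763

-6.095957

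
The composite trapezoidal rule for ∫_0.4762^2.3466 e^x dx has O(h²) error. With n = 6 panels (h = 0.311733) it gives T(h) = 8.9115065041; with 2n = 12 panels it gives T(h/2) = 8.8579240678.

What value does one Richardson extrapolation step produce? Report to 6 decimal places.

Method order is 2; weight 2^2 = 4.
4·8.8579240678 = 35.4316962712; subtract 8.9115065041 → 26.5201897671
Denominator 4 − 1 = 3.
So the Richardson estimate is 8.8400632557.
Correction |R − A(h/2)| = 1.786e-02; gap |A(h/2) − A(h)| = 5.358e-02.

8.840063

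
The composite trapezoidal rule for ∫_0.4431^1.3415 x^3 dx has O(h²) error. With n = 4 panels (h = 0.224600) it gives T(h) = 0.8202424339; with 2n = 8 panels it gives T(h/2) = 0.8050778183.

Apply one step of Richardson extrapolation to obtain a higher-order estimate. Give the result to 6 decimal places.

Method order is 2; weight 2^2 = 4.
Weighted: 3.2203112732 − 0.8202424339 = 2.4000688393
Extrapolated: 2.4000688393 / 3 = 0.8000229464

0.800023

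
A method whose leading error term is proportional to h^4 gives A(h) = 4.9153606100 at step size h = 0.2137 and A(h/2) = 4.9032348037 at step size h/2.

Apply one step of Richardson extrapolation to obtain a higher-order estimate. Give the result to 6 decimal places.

4.902426

r = 4: numerator weight 16, denominator 15.
16·4.9032348037 = 78.4517568592; subtract 4.9153606100 → 73.5363962492
Divide by 2^4 − 1 = 15.
(16·4.9032348037 − 4.9153606100)/(16 − 1) = 4.9024264166
Correction |R − A(h/2)| = 8.084e-04; gap |A(h/2) − A(h)| = 1.213e-02.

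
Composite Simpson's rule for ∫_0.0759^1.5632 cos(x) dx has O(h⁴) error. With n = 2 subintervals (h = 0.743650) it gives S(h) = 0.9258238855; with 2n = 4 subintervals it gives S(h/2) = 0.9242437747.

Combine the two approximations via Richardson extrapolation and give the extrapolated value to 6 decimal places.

0.924138

Method order is 4; weight 2^4 = 16.
Difference of the inputs: 0.9242437747 − 0.9258238855 = -0.0015801108
Divide by 2^4 − 1 = 15: (-0.0015801108)/15 = -0.0001053407
R = A(h/2) + (A(h/2) − A(h))/15 = 0.9242437747 − 0.0001053407 = 0.9241384340
Correction |R − A(h/2)| = 1.053e-04; gap |A(h/2) − A(h)| = 1.580e-03.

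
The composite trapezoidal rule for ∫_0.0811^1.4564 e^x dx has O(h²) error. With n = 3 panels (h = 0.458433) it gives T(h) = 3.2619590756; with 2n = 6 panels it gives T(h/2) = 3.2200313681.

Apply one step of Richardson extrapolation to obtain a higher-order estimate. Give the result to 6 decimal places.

r = 2, so 2^r = 4.
Top: 4(3.2200313681) − (3.2619590756) = 9.6181663968
Denominator 4 − 1 = 3.
So the Richardson estimate is 3.2060554656.
Shift from A(h/2): −0.0139759025.

3.206055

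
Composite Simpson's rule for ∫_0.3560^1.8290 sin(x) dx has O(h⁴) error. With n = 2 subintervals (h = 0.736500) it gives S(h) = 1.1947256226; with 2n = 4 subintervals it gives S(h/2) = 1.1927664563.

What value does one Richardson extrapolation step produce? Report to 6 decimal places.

1.192636

Error is O(h^4); halving h shrinks it by 2^4 = 16.
2^4*A(h/2) = 19.0842633008; minus A(h) gives 17.8895376782.
17.8895376782 ÷ 15 = 1.1926358452
Correction |R − A(h/2)| = 1.306e-04; gap |A(h/2) − A(h)| = 1.959e-03.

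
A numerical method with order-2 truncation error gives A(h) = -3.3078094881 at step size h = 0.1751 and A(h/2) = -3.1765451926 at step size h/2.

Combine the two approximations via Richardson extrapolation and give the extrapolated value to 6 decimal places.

Error is O(h^2); halving h shrinks it by 2^2 = 4.
Top: 4(-3.1765451926) − (-3.3078094881) = -9.3983712823
Denominator 4 − 1 = 3.
Extrapolated: (-9.3983712823) / 3 = -3.1327904274

-3.132790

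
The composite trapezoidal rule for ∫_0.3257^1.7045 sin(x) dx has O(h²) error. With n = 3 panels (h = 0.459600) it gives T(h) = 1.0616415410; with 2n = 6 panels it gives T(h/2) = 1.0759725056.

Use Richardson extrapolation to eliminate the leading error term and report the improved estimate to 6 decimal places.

1.080749

r = 2: numerator weight 4, denominator 3.
A(h/2) − A(h) = 1.0759725056 − 1.0616415410 = 0.0143309646
Divide by 2^2 − 1 = 3: 0.0143309646/3 = 0.0047769882
R = 1.0759725056 + 0.0047769882 = 1.0807494938
Shift from A(h/2): +0.0047769882.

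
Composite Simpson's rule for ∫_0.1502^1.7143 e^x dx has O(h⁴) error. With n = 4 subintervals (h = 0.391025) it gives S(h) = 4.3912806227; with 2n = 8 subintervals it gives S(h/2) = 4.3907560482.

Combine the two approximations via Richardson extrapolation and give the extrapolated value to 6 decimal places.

Method order is 4; weight 2^4 = 16.
Numerator 16·A(h/2) − A(h) = 16·4.3907560482 − 4.3912806227 = 65.8608161485
R = 65.8608161485/15 = 4.3907210766

4.390721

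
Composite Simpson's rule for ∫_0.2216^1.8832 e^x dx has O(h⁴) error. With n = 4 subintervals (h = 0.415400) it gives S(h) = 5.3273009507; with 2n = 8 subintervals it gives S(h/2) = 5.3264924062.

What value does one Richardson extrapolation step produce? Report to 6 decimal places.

5.326439

Method order is 4; weight 2^4 = 16.
A(h/2) − A(h) = 5.3264924062 − 5.3273009507 = -0.0008085445
Correction (A(h/2) − A(h))/(16 − 1) = (-0.0008085445)/15 = -0.0000539030
R = A(h/2) + (A(h/2) − A(h))/15 = 5.3264924062 − 0.0000539030 = 5.3264385032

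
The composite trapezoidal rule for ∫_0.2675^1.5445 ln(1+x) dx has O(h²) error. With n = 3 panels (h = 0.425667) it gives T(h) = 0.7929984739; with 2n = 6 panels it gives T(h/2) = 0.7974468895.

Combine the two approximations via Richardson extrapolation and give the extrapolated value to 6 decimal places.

0.798930

Error is O(h^2); halving h shrinks it by 2^2 = 4.
Difference of the inputs: 0.7974468895 − 0.7929984739 = 0.0044484156
Divide by 2^2 − 1 = 3: 0.0044484156/3 = 0.0014828052
R = A(h/2) + (A(h/2) − A(h))/3 = 0.7974468895 + 0.0014828052 = 0.7989296947
Shift from A(h/2): +0.0014828052.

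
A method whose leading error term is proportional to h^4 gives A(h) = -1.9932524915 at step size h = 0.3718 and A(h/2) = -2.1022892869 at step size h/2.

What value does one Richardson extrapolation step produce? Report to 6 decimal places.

-2.109558

r = 4, so 2^r = 16.
Weighted: (-33.6366285904) − (-1.9932524915) = -31.6433760989
R = (-31.6433760989)/15 = -2.1095584066
Gap between inputs: 1.090e-01; correction applied: −0.0072691197.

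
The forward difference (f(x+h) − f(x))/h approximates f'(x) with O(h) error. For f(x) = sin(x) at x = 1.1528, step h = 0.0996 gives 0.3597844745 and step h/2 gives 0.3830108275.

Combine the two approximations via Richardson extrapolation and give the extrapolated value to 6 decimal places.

0.406237

The method has order 1: 2^1 = 2.
2 × 0.3830108275 = 0.7660216550; subtract 0.3597844745 → 0.4062371805
Divide by 2^1 − 1 = 1.
0.4062371805 ÷ 1 = 0.4062371805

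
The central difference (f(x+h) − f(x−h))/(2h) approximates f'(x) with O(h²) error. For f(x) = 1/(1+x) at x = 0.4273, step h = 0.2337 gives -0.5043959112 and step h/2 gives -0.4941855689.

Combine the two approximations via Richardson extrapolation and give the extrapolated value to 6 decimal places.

-0.490782

Error is O(h^2); halving h shrinks it by 2^2 = 4.
Top: 4(-0.4941855689) − (-0.5043959112) = -1.4723463644
R = (-1.4723463644)/3 = -0.4907821215
Correction |R − A(h/2)| = 3.403e-03; gap |A(h/2) − A(h)| = 1.021e-02.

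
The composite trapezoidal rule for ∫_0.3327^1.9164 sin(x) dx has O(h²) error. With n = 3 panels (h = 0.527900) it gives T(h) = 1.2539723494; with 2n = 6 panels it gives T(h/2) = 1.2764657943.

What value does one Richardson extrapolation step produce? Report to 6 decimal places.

1.283964

With r = 2 the leading error scales as h^2, so the weight is 2^2 = 4.
4*1.2764657943 − 1.2539723494 = 3.8518908278
Divide by 2^2 − 1 = 3.
Extrapolated: 3.8518908278 / 3 = 1.2839636093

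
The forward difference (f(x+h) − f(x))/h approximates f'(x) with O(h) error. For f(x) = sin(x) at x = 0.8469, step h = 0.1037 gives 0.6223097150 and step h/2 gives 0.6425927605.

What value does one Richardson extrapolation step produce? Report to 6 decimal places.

r = 1: numerator weight 2, denominator 1.
Top: 2(0.6425927605) − (0.6223097150) = 0.6628758060
Divide by 2^1 − 1 = 1.
R = 0.6628758060/1 = 0.6628758060
Gap between inputs: 2.028e-02; correction applied: +0.0202830455.

0.662876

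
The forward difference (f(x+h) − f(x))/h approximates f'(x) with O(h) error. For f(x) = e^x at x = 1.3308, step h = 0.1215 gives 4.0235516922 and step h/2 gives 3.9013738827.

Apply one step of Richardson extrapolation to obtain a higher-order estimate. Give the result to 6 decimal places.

The method has order 1: 2^1 = 2.
2×3.9013738827 = 7.8027477654; 7.8027477654 − 4.0235516922 = 3.7791960732
Denominator 2 − 1 = 1.
(2×3.9013738827 − 4.0235516922)/(2 − 1) = 3.7791960732

3.779196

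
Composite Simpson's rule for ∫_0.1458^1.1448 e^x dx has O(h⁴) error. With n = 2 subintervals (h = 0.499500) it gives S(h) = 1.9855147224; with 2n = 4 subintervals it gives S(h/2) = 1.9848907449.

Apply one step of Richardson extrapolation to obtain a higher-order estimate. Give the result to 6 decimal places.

r = 4: numerator weight 16, denominator 15.
Top: 16(1.9848907449) − (1.9855147224) = 29.7727371960
Extrapolated: 29.7727371960 / 15 = 1.9848491464
Correction |R − A(h/2)| = 4.160e-05; gap |A(h/2) − A(h)| = 6.240e-04.

1.984849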